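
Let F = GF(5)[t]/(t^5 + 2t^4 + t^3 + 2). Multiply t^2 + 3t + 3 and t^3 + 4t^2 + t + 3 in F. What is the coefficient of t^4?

0

Multiply in GF(5)[t]: (t^2 + 3t + 3)·(t^3 + 4t^2 + t + 3) = t^5 + 2t^4 + t^3 + 3t^2 + 2t + 4.
Reduce using t^5 ≡ 3t^4 + 4t^3 + 3 (mod t^5 + 2t^4 + t^3 + 2).
Reduced: 3t^2 + 2t + 2.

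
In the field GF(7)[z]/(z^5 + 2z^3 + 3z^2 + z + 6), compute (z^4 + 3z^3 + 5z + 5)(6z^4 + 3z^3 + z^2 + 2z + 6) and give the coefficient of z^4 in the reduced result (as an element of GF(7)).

Multiply in GF(7)[z]: (z^4 + 3z^3 + 5z + 5)·(6z^4 + 3z^3 + z^2 + 2z + 6) = 6z^8 + 3z^6 + z^4 + 3z^3 + z^2 + 5z + 2.
Reduce using z^5 ≡ 5z^3 + 4z^2 + 6z + 1 (mod z^5 + 2z^3 + 3z^2 + z + 6).
Reduced: 6z^4 + 2z^3 + z^2 + 5.

6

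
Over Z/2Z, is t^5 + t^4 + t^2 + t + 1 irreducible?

Write P(t) = t^5 + t^4 + t^2 + t + 1.
Check for roots in Z/2Z: P(0) = 1; P(1) = 1.
No roots, so no linear factors.
Monic irreducibles of degree 2 over GF(2): t^2 + t + 1.
None of them divide P (all give nonzero remainder).
No irreducible factor of degree ≤ 2 exists, so P is irreducible over GF(2).

Yes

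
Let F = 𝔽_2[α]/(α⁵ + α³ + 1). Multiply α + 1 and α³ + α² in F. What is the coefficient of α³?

0

Multiply in 𝔽_2[α]: (α + 1)·(α³ + α²) = α⁴ + α².
Reduced: α⁴ + α².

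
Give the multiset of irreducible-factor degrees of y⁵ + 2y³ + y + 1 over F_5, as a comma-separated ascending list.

Write f(y) = y⁵ + 2y³ + y + 1.
Roots in F_5: f(0) = 1; f(1) = 0 → root; f(2) = 1; f(3) = 1; f(4) = 2.
Linear factors from roots: (y + 4).
Complete factorization: f(y) = (y + 4)·(y² + 2y + 4)·(y² + 4y + 1).
Factor degrees with multiplicity: 1 + 2 + 2 = 5.

1, 2, 2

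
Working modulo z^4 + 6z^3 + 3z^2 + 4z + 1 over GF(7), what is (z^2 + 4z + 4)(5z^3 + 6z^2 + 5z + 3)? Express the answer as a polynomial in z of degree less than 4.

2z^3 + 4z^2 + z + 2

Multiply in GF(7)[z]: (z^2 + 4z + 4)·(5z^3 + 6z^2 + 5z + 3) = 5z^5 + 5z^4 + 5z^2 + 4z + 5.
Reduce using z^4 ≡ z^3 + 4z^2 + 3z + 6 (mod z^4 + 6z^3 + 3z^2 + 4z + 1).
Reduced: 2z^3 + 4z^2 + z + 2.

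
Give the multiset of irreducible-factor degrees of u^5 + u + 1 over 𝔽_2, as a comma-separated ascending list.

2, 3

Write f(u) = u^5 + u + 1.
Roots in 𝔽_2: f(0) = 1; f(1) = 1.
Complete factorization: f(u) = (u^2 + u + 1)·(u^3 + u^2 + 1).
Factor degrees with multiplicity: 2 + 3 = 5.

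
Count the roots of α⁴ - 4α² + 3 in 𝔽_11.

4

Write f(α) = α⁴ - 4α² + 3.
Evaluate at each of the 11 elements of 𝔽_11:
f(0) = 3; f(1) = 0 → root; f(2) = 3; f(3) = 4; f(4) = 8; f(5) = 0 → root; f(6) = 0 → root; f(7) = 8; f(8) = 4; f(9) = 3; f(10) = 0 → root.
Roots: {1, 5, 6, 10}.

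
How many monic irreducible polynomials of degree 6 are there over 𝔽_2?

9

By the necklace-counting formula, N_2(6) = (1/6) Σ_{d|6} μ(6/d)·2^d.
Divisors of 6: 1, 2, 3, 6; μ(6/d) for each: 1, -1, -1, 1.
Σ = 2^1 − 2^2 − 2^3 + 2^6 = 54.
N = 54/6 = 9.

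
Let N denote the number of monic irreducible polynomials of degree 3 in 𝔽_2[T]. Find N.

2

By the necklace-counting formula, N_2(3) = (1/3) Σ_{d|3} μ(3/d)·2^d.
Divisors of 3: 1, 3; μ(3/d) for each: -1, 1.
Σ = − 2^1 + 2^3 = 6.
N = 6/3 = 2.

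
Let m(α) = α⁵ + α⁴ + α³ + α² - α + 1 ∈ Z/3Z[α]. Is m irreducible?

Check for roots in Z/3Z: m(0) = 1; m(1) = 1; m(2) = 2.
No roots, so no linear factors.
Monic irreducibles of degree 2 over GF(3): α² + 1, α² + α - 1, α² - α - 1.
None of them divide m (all give nonzero remainder).
No irreducible factor of degree ≤ 2 exists, so m is irreducible over GF(3).

Yes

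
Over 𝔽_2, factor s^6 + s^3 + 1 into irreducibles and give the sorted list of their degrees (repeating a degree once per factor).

Write f(s) = s^6 + s^3 + 1.
Roots in 𝔽_2: f(0) = 1; f(1) = 1.
Complete factorization: f(s) = (s^6 + s^3 + 1).
Factor degrees with multiplicity: 6 = 6.

6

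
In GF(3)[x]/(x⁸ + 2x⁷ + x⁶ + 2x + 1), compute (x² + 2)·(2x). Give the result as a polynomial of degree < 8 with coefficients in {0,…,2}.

Multiply in GF(3)[x]: (x² + 2)·(2x) = 2x³ + x.
Reduced: 2x³ + x.

2x^3 + x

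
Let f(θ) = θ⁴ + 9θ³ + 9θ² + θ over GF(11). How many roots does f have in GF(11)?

4

Evaluate at each of the 11 elements of GF(11):
f(0) = 0 → root; f(1) = 9; f(2) = 5; f(3) = 1; f(4) = 1; f(5) = 0 → root; f(6) = 6; f(7) = 7; f(8) = 4; f(9) = 0 → root; f(10) = 0 → root.
Roots: {0, 5, 9, 10}.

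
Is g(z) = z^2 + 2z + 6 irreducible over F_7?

No

Check for roots in F_7: g(0) = 6; g(1) = 2; g(2) = 0 → root; g(3) = 0 → root; g(4) = 2; g(5) = 6; g(6) = 5.
g(2) = 0, so (z − 2) divides g(z); g is reducible.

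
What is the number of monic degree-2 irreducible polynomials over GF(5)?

10

x^(5^2) − x is the product of all monic irreducibles of degree dividing 2; Möbius inversion gives N = (1/2) Σ μ(2/d)·5^d.
Divisors of 2: 1, 2; μ(2/d) for each: -1, 1.
Σ = − 5^1 + 5^2 = 20.
N = 20/2 = 10.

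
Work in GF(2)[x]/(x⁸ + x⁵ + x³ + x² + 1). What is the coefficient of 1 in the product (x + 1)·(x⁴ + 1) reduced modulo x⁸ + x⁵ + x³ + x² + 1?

1

Multiply in GF(2)[x]: (x + 1)·(x⁴ + 1) = x⁵ + x⁴ + x + 1.
Reduced: x⁵ + x⁴ + x + 1.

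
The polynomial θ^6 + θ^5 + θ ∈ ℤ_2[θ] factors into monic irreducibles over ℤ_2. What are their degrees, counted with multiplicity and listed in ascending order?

1, 2, 3

Write h(θ) = θ^6 + θ^5 + θ.
Roots in ℤ_2: h(0) = 0 → root; h(1) = 1.
Linear factors from roots: (θ).
Complete factorization: h(θ) = (θ)·(θ^2 + θ + 1)·(θ^3 + θ + 1).
Factor degrees with multiplicity: 1 + 2 + 3 = 6.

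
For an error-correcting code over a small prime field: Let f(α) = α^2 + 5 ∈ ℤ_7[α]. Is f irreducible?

Check for roots in ℤ_7: f(0) = 5; f(1) = 6; f(2) = 2; f(3) = 0 → root; f(4) = 0 → root; f(5) = 2; f(6) = 6.
f(3) = 0, so (α − 3) divides f(α); f is reducible.

No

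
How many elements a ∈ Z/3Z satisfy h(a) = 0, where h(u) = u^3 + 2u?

Evaluate at each of the 3 elements of Z/3Z:
h(0) = 0 → root; h(1) = 0 → root; h(2) = 0 → root.
Roots: {0, 1, 2}.

3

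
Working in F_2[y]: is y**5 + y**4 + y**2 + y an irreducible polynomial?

Write g(y) = y**5 + y**4 + y**2 + y.
Check for roots in F_2: g(0) = 0 → root; g(1) = 0 → root.
g(0) = 0, so (y) divides g(y); g is reducible.

No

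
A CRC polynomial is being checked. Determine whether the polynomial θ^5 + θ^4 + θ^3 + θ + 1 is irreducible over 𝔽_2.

Yes

Write h(θ) = θ^5 + θ^4 + θ^3 + θ + 1.
Check for roots in 𝔽_2: h(0) = 1; h(1) = 1.
No roots, so no linear factors.
Monic irreducibles of degree 2 over GF(2): θ^2 + θ + 1.
None of them divide h (all give nonzero remainder).
No irreducible factor of degree ≤ 2 exists, so h is irreducible over GF(2).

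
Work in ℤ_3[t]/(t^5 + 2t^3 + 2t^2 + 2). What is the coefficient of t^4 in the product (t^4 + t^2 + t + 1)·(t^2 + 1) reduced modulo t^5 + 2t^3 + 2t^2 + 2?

0

Multiply in ℤ_3[t]: (t^4 + t^2 + t + 1)·(t^2 + 1) = t^6 + 2t^4 + t^3 + 2t^2 + t + 1.
Reduce using t^5 ≡ t^3 + t^2 + 1 (mod t^5 + 2t^3 + 2t^2 + 2).
Reduced: 2t^3 + 2t^2 + 2t + 1.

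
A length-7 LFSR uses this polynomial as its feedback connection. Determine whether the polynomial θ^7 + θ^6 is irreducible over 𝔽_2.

Write g(θ) = θ^7 + θ^6.
Check for roots in 𝔽_2: g(0) = 0 → root; g(1) = 0 → root.
g(0) = 0, so (θ) divides g(θ); g is reducible.

No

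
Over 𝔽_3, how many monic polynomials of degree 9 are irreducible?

The number of monic irreducibles of degree 9 over GF(3) is (1/9)·Σ_{d∣9} μ(9/d) 3^d.
Divisors of 9: 1, 3, 9; μ(9/d) for each: 0, -1, 1.
Σ = − 3^3 + 3^9 = 19656.
N = 19656/9 = 2184.

2184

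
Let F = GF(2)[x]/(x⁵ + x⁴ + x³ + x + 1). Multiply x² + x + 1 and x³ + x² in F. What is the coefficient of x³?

Multiply in GF(2)[x]: (x² + x + 1)·(x³ + x²) = x⁵ + x².
Reduce using x⁵ ≡ x⁴ + x³ + x + 1 (mod x⁵ + x⁴ + x³ + x + 1).
Reduced: x⁴ + x³ + x² + x + 1.

1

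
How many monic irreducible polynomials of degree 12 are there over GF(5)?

20343700

x^(5^12) − x is the product of all monic irreducibles of degree dividing 12; Möbius inversion gives N = (1/12) Σ μ(12/d)·5^d.
Divisors of 12: 1, 2, 3, 4, 6, 12; μ(12/d) for each: 0, 1, 0, -1, -1, 1.
Σ = 5^2 − 5^4 − 5^6 + 5^12 = 244124400.
N = 244124400/12 = 20343700.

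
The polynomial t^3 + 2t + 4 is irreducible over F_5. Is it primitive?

No

Write f(t) = t^3 + 2t + 4.
|GF(5^3)^×| = 5^3 − 1 = 124. Prime factorization: 124 = 2^2·31.
f is primitive ⇔ t has order 124 in GF(5)[t]/(f), i.e. t^(124/q) ≠ 1 for each prime q | 124.
t^(62) mod f = 1
t^(4) mod f = 3t^2 + t.
Since t^(62) = 1, the order of t divides 62 < 124; not primitive.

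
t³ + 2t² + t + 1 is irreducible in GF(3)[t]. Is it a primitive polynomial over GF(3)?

Write f(t) = t³ + 2t² + t + 1.
|GF(3^3)^×| = 3^3 − 1 = 26. Prime factorization: 26 = 2·13.
f is primitive ⇔ t has order 26 in GF(3)[t]/(f), i.e. t^(26/q) ≠ 1 for each prime q | 26.
t^(13) mod f = 2.
t^(2) mod f = t².
None equal 1, so t has full order 26; f is primitive.

Yes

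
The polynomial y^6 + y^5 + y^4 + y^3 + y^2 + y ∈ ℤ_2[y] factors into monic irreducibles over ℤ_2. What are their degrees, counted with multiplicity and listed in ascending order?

1, 1, 2, 2

Write g(y) = y^6 + y^5 + y^4 + y^3 + y^2 + y.
Roots in ℤ_2: g(0) = 0 → root; g(1) = 0 → root.
Linear factors from roots: (y), (y + 1).
Complete factorization: g(y) = (y)·(y + 1)·(y^2 + y + 1)^2.
Factor degrees with multiplicity: 1 + 1 + 2 + 2 = 6.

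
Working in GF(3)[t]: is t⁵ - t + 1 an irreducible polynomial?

Write g(t) = t⁵ - t + 1.
Check for roots in GF(3): g(0) = 1; g(1) = 1; g(2) = 1.
No roots, so no linear factors.
Monic irreducibles of degree 2 over GF(3): t² + 1, t² + t - 1, t² - t - 1.
None of them divide g (all give nonzero remainder).
No irreducible factor of degree ≤ 2 exists, so g is irreducible over GF(3).

Yes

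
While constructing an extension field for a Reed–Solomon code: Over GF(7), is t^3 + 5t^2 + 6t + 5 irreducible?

Write g(t) = t^3 + 5t^2 + 6t + 5.
Check for roots in GF(7): g(0) = 5; g(1) = 3; g(2) = 3; g(3) = 4; g(4) = 5; g(5) = 5; g(6) = 3.
No roots. A degree-3 polynomial over a field with no linear factor is irreducible.

Yes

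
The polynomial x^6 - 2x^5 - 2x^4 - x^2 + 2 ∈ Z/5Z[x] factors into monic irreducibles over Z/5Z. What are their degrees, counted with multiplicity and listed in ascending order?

6

Write g(x) = x^6 - 2x^5 - 2x^4 - x^2 + 2.
Roots in Z/5Z: g(0) = 2; g(1) = 3; g(2) = 1; g(3) = 4; g(4) = 2.
Complete factorization: g(x) = (x^6 - 2x^5 - 2x^4 - x^2 + 2).
Factor degrees with multiplicity: 6 = 6.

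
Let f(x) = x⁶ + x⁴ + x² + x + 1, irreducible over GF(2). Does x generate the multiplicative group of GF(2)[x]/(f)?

No

|GF(2^6)^×| = 2^6 − 1 = 63. Prime factorization: 63 = 3^2·7.
f is primitive ⇔ x has order 63 in GF(2)[x]/(f), i.e. x^(63/q) ≠ 1 for each prime q | 63.
x^(21) mod f = 1
x^(9) mod f = x⁴ + x² + x.
Since x^(21) = 1, the order of x divides 21 < 63; not primitive.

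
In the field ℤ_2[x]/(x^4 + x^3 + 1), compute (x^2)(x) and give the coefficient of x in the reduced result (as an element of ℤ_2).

0

Multiply in ℤ_2[x]: (x^2)·(x) = x^3.
Reduced: x^3.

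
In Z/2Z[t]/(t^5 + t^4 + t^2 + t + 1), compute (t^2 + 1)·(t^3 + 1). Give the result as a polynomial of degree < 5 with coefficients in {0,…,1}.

Multiply in Z/2Z[t]: (t^2 + 1)·(t^3 + 1) = t^5 + t^3 + t^2 + 1.
Reduce using t^5 ≡ t^4 + t^2 + t + 1 (mod t^5 + t^4 + t^2 + t + 1).
Reduced: t^4 + t^3 + t.

t^4 + t^3 + t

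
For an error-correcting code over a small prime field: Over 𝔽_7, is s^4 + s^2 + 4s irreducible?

No

Write g(s) = s^4 + s^2 + 4s.
Check for roots in 𝔽_7: g(0) = 0 → root; g(1) = 6; g(2) = 0 → root; g(3) = 4; g(4) = 1; g(5) = 5; g(6) = 5.
g(0) = 0, so (s) divides g(s); g is reducible.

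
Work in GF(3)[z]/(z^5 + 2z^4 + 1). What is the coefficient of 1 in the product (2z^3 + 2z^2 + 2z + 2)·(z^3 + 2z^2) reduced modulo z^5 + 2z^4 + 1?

Multiply in GF(3)[z]: (2z^3 + 2z^2 + 2z + 2)·(z^3 + 2z^2) = 2z^6 + z^2.
Reduce using z^5 ≡ z^4 + 2 (mod z^5 + 2z^4 + 1).
Reduced: 2z^4 + z^2 + z + 1.

1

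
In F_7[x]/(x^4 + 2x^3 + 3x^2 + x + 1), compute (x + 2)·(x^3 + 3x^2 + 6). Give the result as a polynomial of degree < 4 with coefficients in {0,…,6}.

Multiply in F_7[x]: (x + 2)·(x^3 + 3x^2 + 6) = x^4 + 5x^3 + 6x^2 + 6x + 5.
Reduce using x^4 ≡ 5x^3 + 4x^2 + 6x + 6 (mod x^4 + 2x^3 + 3x^2 + x + 1).
Reduced: 3x^3 + 3x^2 + 5x + 4.

3x^3 + 3x^2 + 5x + 4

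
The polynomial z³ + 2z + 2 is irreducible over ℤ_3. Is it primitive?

Write f(z) = z³ + 2z + 2.
|GF(3^3)^×| = 3^3 − 1 = 26. Prime factorization: 26 = 2·13.
f is primitive ⇔ z has order 26 in GF(3)[z]/(f), i.e. z^(26/q) ≠ 1 for each prime q | 26.
z^(13) mod f = 1
z^(2) mod f = z².
Since z^(13) = 1, the order of z divides 13 < 26; not primitive.

No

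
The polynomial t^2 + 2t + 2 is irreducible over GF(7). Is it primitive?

Write f(t) = t^2 + 2t + 2.
|GF(7^2)^×| = 7^2 − 1 = 48. Prime factorization: 48 = 2^4·3.
f is primitive ⇔ t has order 48 in GF(7)[t]/(f), i.e. t^(48/q) ≠ 1 for each prime q | 48.
t^(24) mod f = 1
t^(16) mod f = 4.
Since t^(24) = 1, the order of t divides 24 < 48; not primitive.

No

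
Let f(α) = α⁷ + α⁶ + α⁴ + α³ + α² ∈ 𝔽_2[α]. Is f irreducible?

Check for roots in 𝔽_2: f(0) = 0 → root; f(1) = 1.
f(0) = 0, so (α) divides f(α); f is reducible.

No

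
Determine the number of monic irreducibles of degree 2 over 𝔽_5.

By the necklace-counting formula, N_5(2) = (1/2) Σ_{d|2} μ(2/d)·5^d.
Divisors of 2: 1, 2; μ(2/d) for each: -1, 1.
Σ = − 5^1 + 5^2 = 20.
N = 20/2 = 10.

10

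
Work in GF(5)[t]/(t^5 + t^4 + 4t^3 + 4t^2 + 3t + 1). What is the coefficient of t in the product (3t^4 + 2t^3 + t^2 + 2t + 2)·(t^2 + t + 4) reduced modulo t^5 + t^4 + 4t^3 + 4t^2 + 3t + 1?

1

Multiply in GF(5)[t]: (3t^4 + 2t^3 + t^2 + 2t + 2)·(t^2 + t + 4) = 3t^6 + t^3 + 3t^2 + 3.
Reduce using t^5 ≡ 4t^4 + t^3 + t^2 + 2t + 4 (mod t^5 + t^4 + 4t^3 + 4t^2 + 3t + 1).
Reduced: t^4 + t^3 + t^2 + t + 1.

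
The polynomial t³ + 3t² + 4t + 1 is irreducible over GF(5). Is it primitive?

No

Write f(t) = t³ + 3t² + 4t + 1.
|GF(5^3)^×| = 5^3 − 1 = 124. Prime factorization: 124 = 2^2·31.
f is primitive ⇔ t has order 124 in GF(5)[t]/(f), i.e. t^(124/q) ≠ 1 for each prime q | 124.
t^(62) mod f = 1
t^(4) mod f = t + 3.
Since t^(62) = 1, the order of t divides 62 < 124; not primitive.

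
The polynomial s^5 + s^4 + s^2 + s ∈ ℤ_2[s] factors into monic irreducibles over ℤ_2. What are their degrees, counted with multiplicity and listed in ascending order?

1, 1, 1, 2

Write f(s) = s^5 + s^4 + s^2 + s.
Roots in ℤ_2: f(0) = 0 → root; f(1) = 0 → root.
Linear factors from roots: (s), (s + 1).
Complete factorization: f(s) = (s)·(s + 1)^2·(s^2 + s + 1).
Factor degrees with multiplicity: 1 + 1 + 1 + 2 = 5.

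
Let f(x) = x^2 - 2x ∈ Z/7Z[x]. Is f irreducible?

No

Check for roots in Z/7Z: f(0) = 0 → root; f(1) = 6; f(2) = 0 → root; f(3) = 3; f(4) = 1; f(5) = 1; f(6) = 3.
f(0) = 0, so (x) divides f(x); f is reducible.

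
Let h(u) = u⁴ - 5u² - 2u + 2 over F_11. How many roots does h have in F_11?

2

Evaluate at each of the 11 elements of F_11:
h(0) = 2; h(1) = 7; h(2) = 5; h(3) = 10; h(4) = 5; h(5) = 8; h(6) = 6; h(7) = 10; h(8) = 0 → root; h(9) = 2; h(10) = 0 → root.
Roots: {8, 10}.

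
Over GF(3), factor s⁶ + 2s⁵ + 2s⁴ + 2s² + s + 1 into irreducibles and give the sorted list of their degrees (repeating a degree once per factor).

Write f(s) = s⁶ + 2s⁵ + 2s⁴ + 2s² + s + 1.
Roots in GF(3): f(0) = 1; f(1) = 0 → root; f(2) = 0 → root.
Linear factors from roots: (s + 2), (s + 1).
Complete factorization: f(s) = (s + 1)·(s + 2)·(s² + 1)·(s² + 2s + 2).
Factor degrees with multiplicity: 1 + 1 + 2 + 2 = 6.

1, 1, 2, 2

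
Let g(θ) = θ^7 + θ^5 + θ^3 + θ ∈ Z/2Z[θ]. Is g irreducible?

Check for roots in Z/2Z: g(0) = 0 → root; g(1) = 0 → root.
g(0) = 0, so (θ) divides g(θ); g is reducible.

No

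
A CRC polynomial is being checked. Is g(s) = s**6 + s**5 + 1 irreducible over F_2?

Yes

Check for roots in F_2: g(0) = 1; g(1) = 1.
No roots, so no linear factors.
Monic irreducibles of degree 2 over GF(2): s**2 + s + 1.
None of them divide g (all give nonzero remainder).
Monic irreducibles of degree 3 over GF(2): s**3 + s + 1, s**3 + s**2 + 1.
None of them divide g (all give nonzero remainder).
No irreducible factor of degree ≤ 3 exists, so g is irreducible over GF(2).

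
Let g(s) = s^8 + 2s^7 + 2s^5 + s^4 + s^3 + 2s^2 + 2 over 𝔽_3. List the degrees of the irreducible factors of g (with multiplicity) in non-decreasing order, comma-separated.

Roots in 𝔽_3: g(0) = 2; g(1) = 2; g(2) = 1.
Complete factorization: g(s) = (s^8 + 2s^7 + 2s^5 + s^4 + s^3 + 2s^2 + 2).
Factor degrees with multiplicity: 8 = 8.

8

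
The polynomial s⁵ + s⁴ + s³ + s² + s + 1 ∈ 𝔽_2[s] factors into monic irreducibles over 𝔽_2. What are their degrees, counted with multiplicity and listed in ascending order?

Write g(s) = s⁵ + s⁴ + s³ + s² + s + 1.
Roots in 𝔽_2: g(0) = 1; g(1) = 0 → root.
Linear factors from roots: (s + 1).
Complete factorization: g(s) = (s + 1)·(s² + s + 1)^2.
Factor degrees with multiplicity: 1 + 2 + 2 = 5.

1, 2, 2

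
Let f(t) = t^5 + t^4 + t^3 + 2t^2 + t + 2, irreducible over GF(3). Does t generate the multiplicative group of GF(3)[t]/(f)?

|GF(3^5)^×| = 3^5 − 1 = 242. Prime factorization: 242 = 2·11^2.
f is primitive ⇔ t has order 242 in GF(3)[t]/(f), i.e. t^(242/q) ≠ 1 for each prime q | 242.
t^(121) mod f = 1
t^(22) mod f = 2t^4 + 2t^3 + 2.
Since t^(121) = 1, the order of t divides 121 < 242; not primitive.

No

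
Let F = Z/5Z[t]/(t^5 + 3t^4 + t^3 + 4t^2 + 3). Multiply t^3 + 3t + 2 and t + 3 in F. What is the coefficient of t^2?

3

Multiply in Z/5Z[t]: (t^3 + 3t + 2)·(t + 3) = t^4 + 3t^3 + 3t^2 + t + 1.
Reduced: t^4 + 3t^3 + 3t^2 + t + 1.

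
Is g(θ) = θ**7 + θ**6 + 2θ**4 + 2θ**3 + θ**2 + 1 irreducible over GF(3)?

Check for roots in GF(3): g(0) = 1; g(1) = 2; g(2) = 2.
No roots, so no linear factors.
Monic irreducibles of degree 2 over GF(3): θ**2 + 1, θ**2 + θ + 2, θ**2 + 2θ + 2.
None of them divide g (all give nonzero remainder).
Degree-3 irreducible divisors: test the 8 monic irreducibles of degree 3 over GF(3).
None of them divide g (all give nonzero remainder).
No irreducible factor of degree ≤ 3 exists, so g is irreducible over GF(3).

Yes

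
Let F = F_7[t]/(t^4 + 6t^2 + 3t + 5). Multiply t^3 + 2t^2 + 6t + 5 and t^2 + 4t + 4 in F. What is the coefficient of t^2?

5

Multiply in F_7[t]: (t^3 + 2t^2 + 6t + 5)·(t^2 + 4t + 4) = t^5 + 6t^4 + 4t^3 + 2t^2 + 2t + 6.
Reduce using t^4 ≡ t^2 + 4t + 2 (mod t^4 + 6t^2 + 3t + 5).
Reduced: 5t^3 + 5t^2 + 4.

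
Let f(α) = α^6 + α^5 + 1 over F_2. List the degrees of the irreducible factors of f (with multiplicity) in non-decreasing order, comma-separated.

6

Roots in F_2: f(0) = 1; f(1) = 1.
Complete factorization: f(α) = (α^6 + α^5 + 1).
Factor degrees with multiplicity: 6 = 6.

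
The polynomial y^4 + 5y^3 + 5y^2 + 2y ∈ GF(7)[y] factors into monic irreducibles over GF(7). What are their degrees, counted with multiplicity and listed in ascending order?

Write h(y) = y^4 + 5y^3 + 5y^2 + 2y.
Linear factors from roots: (y).
Complete factorization: h(y) = (y)·(y^3 + 5y^2 + 5y + 2).
Factor degrees with multiplicity: 1 + 3 = 4.

1, 3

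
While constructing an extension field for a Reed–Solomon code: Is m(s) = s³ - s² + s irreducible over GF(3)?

No

Check for roots in GF(3): m(0) = 0 → root; m(1) = 1; m(2) = 0 → root.
m(0) = 0, so (s) divides m(s); m is reducible.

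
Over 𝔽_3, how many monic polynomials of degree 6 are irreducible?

116

x^(3^6) − x is the product of all monic irreducibles of degree dividing 6; Möbius inversion gives N = (1/6) Σ μ(6/d)·3^d.
Divisors of 6: 1, 2, 3, 6; μ(6/d) for each: 1, -1, -1, 1.
Σ = 3^1 − 3^2 − 3^3 + 3^6 = 696.
N = 696/6 = 116.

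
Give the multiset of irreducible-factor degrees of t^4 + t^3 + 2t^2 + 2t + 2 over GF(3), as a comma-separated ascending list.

Write f(t) = t^4 + t^3 + 2t^2 + 2t + 2.
Roots in GF(3): f(0) = 2; f(1) = 2; f(2) = 2.
Complete factorization: f(t) = (t^4 + t^3 + 2t^2 + 2t + 2).
Factor degrees with multiplicity: 4 = 4.

4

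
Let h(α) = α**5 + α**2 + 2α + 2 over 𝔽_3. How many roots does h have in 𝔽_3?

Evaluate at each of the 3 elements of 𝔽_3:
h(0) = 2; h(1) = 0 → root; h(2) = 0 → root.
Roots: {1, 2}.

2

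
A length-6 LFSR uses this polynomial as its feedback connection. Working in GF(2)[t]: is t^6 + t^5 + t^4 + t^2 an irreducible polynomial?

No

Write m(t) = t^6 + t^5 + t^4 + t^2.
Check for roots in GF(2): m(0) = 0 → root; m(1) = 0 → root.
m(0) = 0, so (t) divides m(t); m is reducible.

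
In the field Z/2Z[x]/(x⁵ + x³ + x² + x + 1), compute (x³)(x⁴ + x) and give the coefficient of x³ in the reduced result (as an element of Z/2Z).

0

Multiply in Z/2Z[x]: (x³)·(x⁴ + x) = x⁷ + x⁴.
Reduce using x⁵ ≡ x³ + x² + x + 1 (mod x⁵ + x³ + x² + x + 1).
Reduced: x + 1.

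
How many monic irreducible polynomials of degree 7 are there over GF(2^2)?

The number of monic irreducibles of degree 7 over GF(4) is (1/7)·Σ_{d∣7} μ(7/d) 4^d.
Divisors of 7: 1, 7; μ(7/d) for each: -1, 1.
Σ = − 4^1 + 4^7 = 16380.
N = 16380/7 = 2340.

2340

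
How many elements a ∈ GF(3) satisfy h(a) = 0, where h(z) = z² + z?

Evaluate at each of the 3 elements of GF(3):
h(0) = 0 → root; h(1) = 2; h(2) = 0 → root.
Roots: {0, 2}.

2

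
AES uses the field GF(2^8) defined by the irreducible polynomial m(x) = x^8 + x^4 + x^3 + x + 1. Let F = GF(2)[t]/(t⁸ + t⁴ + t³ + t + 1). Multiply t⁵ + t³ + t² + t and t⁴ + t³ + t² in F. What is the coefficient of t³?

Multiply in GF(2)[t]: (t⁵ + t³ + t² + t)·(t⁴ + t³ + t²) = t⁹ + t⁸ + t⁵ + t³.
Reduce using t⁸ ≡ t⁴ + t³ + t + 1 (mod t⁸ + t⁴ + t³ + t + 1).
Reduced: t² + 1.

0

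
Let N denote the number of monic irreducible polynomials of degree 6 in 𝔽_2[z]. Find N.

The number of monic irreducibles of degree 6 over GF(2) is (1/6)·Σ_{d∣6} μ(6/d) 2^d.
Divisors of 6: 1, 2, 3, 6; μ(6/d) for each: 1, -1, -1, 1.
Σ = 2^1 − 2^2 − 2^3 + 2^6 = 54.
N = 54/6 = 9.

9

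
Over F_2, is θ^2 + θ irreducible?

No

Write P(θ) = θ^2 + θ.
Check for roots in F_2: P(0) = 0 → root; P(1) = 0 → root.
P(0) = 0, so (θ) divides P(θ); P is reducible.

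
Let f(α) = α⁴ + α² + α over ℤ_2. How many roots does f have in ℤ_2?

1

Evaluate at each of the 2 elements of ℤ_2:
f(0) = 0 → root; f(1) = 1.
Roots: {0}.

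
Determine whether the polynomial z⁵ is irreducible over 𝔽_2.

No

Write P(z) = z⁵.
Check for roots in 𝔽_2: P(0) = 0 → root; P(1) = 1.
P(0) = 0, so (z) divides P(z); P is reducible.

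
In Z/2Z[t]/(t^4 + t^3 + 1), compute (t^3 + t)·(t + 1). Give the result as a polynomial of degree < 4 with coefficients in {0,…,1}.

Multiply in Z/2Z[t]: (t^3 + t)·(t + 1) = t^4 + t^3 + t^2 + t.
Reduce using t^4 ≡ t^3 + 1 (mod t^4 + t^3 + 1).
Reduced: t^2 + t + 1.

t^2 + t + 1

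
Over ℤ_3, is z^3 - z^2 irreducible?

No

Write P(z) = z^3 - z^2.
Check for roots in ℤ_3: P(0) = 0 → root; P(1) = 0 → root; P(2) = 1.
P(0) = 0, so (z) divides P(z); P is reducible.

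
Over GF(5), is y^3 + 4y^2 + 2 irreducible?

No

Write P(y) = y^3 + 4y^2 + 2.
Check for roots in GF(5): P(0) = 2; P(1) = 2; P(2) = 1; P(3) = 0 → root; P(4) = 0 → root.
P(3) = 0, so (y − 3) divides P(y); P is reducible.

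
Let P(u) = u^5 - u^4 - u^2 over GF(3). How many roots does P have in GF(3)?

Evaluate at each of the 3 elements of GF(3):
P(0) = 0 → root; P(1) = 2; P(2) = 0 → root.
Roots: {0, 2}.

2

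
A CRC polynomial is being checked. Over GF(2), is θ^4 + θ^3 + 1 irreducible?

Write g(θ) = θ^4 + θ^3 + 1.
Check for roots in GF(2): g(0) = 1; g(1) = 1.
No roots, so no linear factors.
Monic irreducibles of degree 2 over GF(2): θ^2 + θ + 1.
None of them divide g (all give nonzero remainder).
No irreducible factor of degree ≤ 2 exists, so g is irreducible over GF(2).

Yes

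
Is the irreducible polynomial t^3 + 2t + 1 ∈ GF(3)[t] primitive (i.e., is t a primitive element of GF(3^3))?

Write f(t) = t^3 + 2t + 1.
|GF(3^3)^×| = 3^3 − 1 = 26. Prime factorization: 26 = 2·13.
f is primitive ⇔ t has order 26 in GF(3)[t]/(f), i.e. t^(26/q) ≠ 1 for each prime q | 26.
t^(13) mod f = 2.
t^(2) mod f = t^2.
None equal 1, so t has full order 26; f is primitive.

Yes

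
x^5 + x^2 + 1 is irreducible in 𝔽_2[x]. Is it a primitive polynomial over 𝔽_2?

Write f(x) = x^5 + x^2 + 1.
|GF(2^5)^×| = 2^5 − 1 = 31. Prime factorization: 31 = 31.
f is primitive ⇔ x has order 31 in GF(2)[x]/(f), i.e. x^(31/q) ≠ 1 for each prime q | 31.
x^(1) mod f = x.
None equal 1, so x has full order 31; f is primitive.

Yes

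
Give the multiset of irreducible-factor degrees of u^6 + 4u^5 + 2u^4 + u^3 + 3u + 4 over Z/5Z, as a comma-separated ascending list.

1, 1, 1, 3

Write g(u) = u^6 + 4u^5 + 2u^4 + u^3 + 3u + 4.
Roots in Z/5Z: g(0) = 4; g(1) = 0 → root; g(2) = 2; g(3) = 3; g(4) = 4.
Linear factors from roots: (u + 4).
Complete factorization: g(u) = (u + 4)^3·(u^3 + 2u^2 + 1).
Factor degrees with multiplicity: 1 + 1 + 1 + 3 = 6.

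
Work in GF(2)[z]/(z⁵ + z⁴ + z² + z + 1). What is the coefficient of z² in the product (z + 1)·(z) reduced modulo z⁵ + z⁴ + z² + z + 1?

1

Multiply in GF(2)[z]: (z + 1)·(z) = z² + z.
Reduced: z² + z.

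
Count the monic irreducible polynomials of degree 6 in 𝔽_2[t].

9

The number of monic irreducibles of degree 6 over GF(2) is (1/6)·Σ_{d∣6} μ(6/d) 2^d.
Divisors of 6: 1, 2, 3, 6; μ(6/d) for each: 1, -1, -1, 1.
Σ = 2^1 − 2^2 − 2^3 + 2^6 = 54.
N = 54/6 = 9.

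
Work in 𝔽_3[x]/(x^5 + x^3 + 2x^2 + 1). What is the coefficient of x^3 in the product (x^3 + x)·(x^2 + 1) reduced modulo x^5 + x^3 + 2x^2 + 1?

1

Multiply in 𝔽_3[x]: (x^3 + x)·(x^2 + 1) = x^5 + 2x^3 + x.
Reduce using x^5 ≡ 2x^3 + x^2 + 2 (mod x^5 + x^3 + 2x^2 + 1).
Reduced: x^3 + x^2 + x + 2.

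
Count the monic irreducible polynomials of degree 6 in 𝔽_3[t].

Gauss's count: N_{3}(6) = (1/6) Σ_{d|6} μ(6/d)·3^d.
Divisors of 6: 1, 2, 3, 6; μ(6/d) for each: 1, -1, -1, 1.
Σ = 3^1 − 3^2 − 3^3 + 3^6 = 696.
N = 696/6 = 116.

116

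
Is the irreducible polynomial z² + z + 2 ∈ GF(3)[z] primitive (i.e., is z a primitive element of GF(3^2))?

Yes

Write f(z) = z² + z + 2.
|GF(3^2)^×| = 3^2 − 1 = 8. Prime factorization: 8 = 2^3.
f is primitive ⇔ z has order 8 in GF(3)[z]/(f), i.e. z^(8/q) ≠ 1 for each prime q | 8.
z^(4) mod f = 2.
None equal 1, so z has full order 8; f is primitive.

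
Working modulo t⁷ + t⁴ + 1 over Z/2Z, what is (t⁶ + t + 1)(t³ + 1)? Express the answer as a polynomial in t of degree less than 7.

Multiply in Z/2Z[t]: (t⁶ + t + 1)·(t³ + 1) = t⁹ + t⁶ + t⁴ + t³ + t + 1.
Reduce using t⁷ ≡ t⁴ + 1 (mod t⁷ + t⁴ + 1).
Reduced: t⁴ + t³ + t² + t + 1.

t^4 + t^3 + t^2 + t + 1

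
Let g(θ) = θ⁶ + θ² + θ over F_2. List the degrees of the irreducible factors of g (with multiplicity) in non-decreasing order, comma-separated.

1, 2, 3

Roots in F_2: g(0) = 0 → root; g(1) = 1.
Linear factors from roots: (θ).
Complete factorization: g(θ) = (θ)·(θ² + θ + 1)·(θ³ + θ² + 1).
Factor degrees with multiplicity: 1 + 2 + 3 = 6.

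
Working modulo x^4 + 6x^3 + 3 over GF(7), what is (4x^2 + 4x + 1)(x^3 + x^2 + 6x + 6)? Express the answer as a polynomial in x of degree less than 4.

Multiply in GF(7)[x]: (4x^2 + 4x + 1)·(x^3 + x^2 + 6x + 6) = 4x^5 + x^4 + x^3 + 2x + 6.
Reduce using x^4 ≡ x^3 + 4 (mod x^4 + 6x^3 + 3).
Reduced: 6x^3 + 4x + 5.

6x^3 + 4x + 5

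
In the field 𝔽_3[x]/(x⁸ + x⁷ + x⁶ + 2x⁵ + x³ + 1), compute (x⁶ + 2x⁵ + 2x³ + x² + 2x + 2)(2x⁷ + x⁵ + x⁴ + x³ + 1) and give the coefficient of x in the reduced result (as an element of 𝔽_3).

Multiply in 𝔽_3[x]: (x⁶ + 2x⁵ + 2x³ + x² + 2x + 2)·(2x⁷ + x⁵ + x⁴ + x³ + 1) = 2x¹³ + x¹² + x¹¹ + x¹⁰ + 2x⁹ + 2x⁸ + x⁷ + x⁵ + x⁴ + x³ + x² + 2x + 2.
Reduce using x⁸ ≡ 2x⁷ + 2x⁶ + x⁵ + 2x³ + 2 (mod x⁸ + x⁷ + x⁶ + 2x⁵ + x³ + 1).
Reduced: x⁷ + x⁶ + 2x⁴ + 2x³ + 2x.

2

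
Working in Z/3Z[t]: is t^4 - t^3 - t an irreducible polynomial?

No

Write g(t) = t^4 - t^3 - t.
Check for roots in Z/3Z: g(0) = 0 → root; g(1) = 2; g(2) = 0 → root.
g(0) = 0, so (t) divides g(t); g is reducible.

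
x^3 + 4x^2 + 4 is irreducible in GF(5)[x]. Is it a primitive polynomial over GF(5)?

Write f(x) = x^3 + 4x^2 + 4.
|GF(5^3)^×| = 5^3 − 1 = 124. Prime factorization: 124 = 2^2·31.
f is primitive ⇔ x has order 124 in GF(5)[x]/(f), i.e. x^(124/q) ≠ 1 for each prime q | 124.
x^(62) mod f = 1
x^(4) mod f = x^2 + x + 1.
Since x^(62) = 1, the order of x divides 62 < 124; not primitive.

No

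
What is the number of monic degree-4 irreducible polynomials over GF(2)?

3

The number of monic irreducibles of degree 4 over GF(2) is (1/4)·Σ_{d∣4} μ(4/d) 2^d.
Divisors of 4: 1, 2, 4; μ(4/d) for each: 0, -1, 1.
Σ = − 2^2 + 2^4 = 12.
N = 12/4 = 3.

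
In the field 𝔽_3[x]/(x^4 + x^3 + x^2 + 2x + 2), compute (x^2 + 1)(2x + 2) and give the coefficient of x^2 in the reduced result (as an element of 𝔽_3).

Multiply in 𝔽_3[x]: (x^2 + 1)·(2x + 2) = 2x^3 + 2x^2 + 2x + 2.
Reduced: 2x^3 + 2x^2 + 2x + 2.

2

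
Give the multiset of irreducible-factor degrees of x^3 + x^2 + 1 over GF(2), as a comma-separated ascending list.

Write g(x) = x^3 + x^2 + 1.
Roots in GF(2): g(0) = 1; g(1) = 1.
Complete factorization: g(x) = (x^3 + x^2 + 1).
Factor degrees with multiplicity: 3 = 3.

3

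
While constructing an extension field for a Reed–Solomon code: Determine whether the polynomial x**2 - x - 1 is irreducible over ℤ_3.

Yes

Write f(x) = x**2 - x - 1.
Check for roots in ℤ_3: f(0) = 2; f(1) = 2; f(2) = 1.
No roots. A degree-2 polynomial over a field with no linear factor is irreducible.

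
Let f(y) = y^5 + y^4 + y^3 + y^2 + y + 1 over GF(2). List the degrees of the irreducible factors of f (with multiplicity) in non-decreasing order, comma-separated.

1, 2, 2

Roots in GF(2): f(0) = 1; f(1) = 0 → root.
Linear factors from roots: (y + 1).
Complete factorization: f(y) = (y + 1)·(y^2 + y + 1)^2.
Factor degrees with multiplicity: 1 + 2 + 2 = 5.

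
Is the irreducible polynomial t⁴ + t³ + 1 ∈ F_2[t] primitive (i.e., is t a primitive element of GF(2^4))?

Yes

Write f(t) = t⁴ + t³ + 1.
|GF(2^4)^×| = 2^4 − 1 = 15. Prime factorization: 15 = 3·5.
f is primitive ⇔ t has order 15 in GF(2)[t]/(f), i.e. t^(15/q) ≠ 1 for each prime q | 15.
t^(5) mod f = t³ + t + 1.
t^(3) mod f = t³.
None equal 1, so t has full order 15; f is primitive.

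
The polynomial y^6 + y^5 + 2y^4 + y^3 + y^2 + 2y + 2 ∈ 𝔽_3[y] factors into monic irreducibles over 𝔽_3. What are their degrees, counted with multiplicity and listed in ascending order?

6

Write f(y) = y^6 + y^5 + 2y^4 + y^3 + y^2 + 2y + 2.
Roots in 𝔽_3: f(0) = 2; f(1) = 1; f(2) = 2.
Complete factorization: f(y) = (y^6 + y^5 + 2y^4 + y^3 + y^2 + 2y + 2).
Factor degrees with multiplicity: 6 = 6.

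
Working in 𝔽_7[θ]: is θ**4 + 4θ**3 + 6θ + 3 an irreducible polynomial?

Write h(θ) = θ**4 + 4θ**3 + 6θ + 3.
Check for roots in 𝔽_7: h(0) = 3; h(1) = 0 → root; h(2) = 0 → root; h(3) = 0 → root; h(4) = 0 → root; h(5) = 3; h(6) = 1.
h(1) = 0, so (θ − 1) divides h(θ); h is reducible.

No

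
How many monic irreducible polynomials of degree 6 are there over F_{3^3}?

The number of monic irreducibles of degree 6 over GF(27) is (1/6)·Σ_{d∣6} μ(6/d) 27^d.
Divisors of 6: 1, 2, 3, 6; μ(6/d) for each: 1, -1, -1, 1.
Σ = 27^1 − 27^2 − 27^3 + 27^6 = 387400104.
N = 387400104/6 = 64566684.

64566684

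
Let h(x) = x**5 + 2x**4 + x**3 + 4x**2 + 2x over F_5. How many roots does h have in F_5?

Evaluate at each of the 5 elements of F_5:
h(0) = 0 → root; h(1) = 0 → root; h(2) = 2; h(3) = 4; h(4) = 2.
Roots: {0, 1}.

2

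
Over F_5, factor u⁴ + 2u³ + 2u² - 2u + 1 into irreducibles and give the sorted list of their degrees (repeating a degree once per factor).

2, 2

Write g(u) = u⁴ + 2u³ + 2u² - 2u + 1.
Roots in F_5: g(0) = 1; g(1) = 4; g(2) = 2; g(3) = 3; g(4) = 4.
Complete factorization: g(u) = (u² - 2u - 2)·(u² - u + 2).
Factor degrees with multiplicity: 2 + 2 = 4.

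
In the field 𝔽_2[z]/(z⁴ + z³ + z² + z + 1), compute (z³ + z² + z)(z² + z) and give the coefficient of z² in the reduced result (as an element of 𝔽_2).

Multiply in 𝔽_2[z]: (z³ + z² + z)·(z² + z) = z⁵ + z².
Reduce using z⁴ ≡ z³ + z² + z + 1 (mod z⁴ + z³ + z² + z + 1).
Reduced: z² + 1.

1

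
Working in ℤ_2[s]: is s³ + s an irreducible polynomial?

Write g(s) = s³ + s.
Check for roots in ℤ_2: g(0) = 0 → root; g(1) = 0 → root.
g(0) = 0, so (s) divides g(s); g is reducible.

No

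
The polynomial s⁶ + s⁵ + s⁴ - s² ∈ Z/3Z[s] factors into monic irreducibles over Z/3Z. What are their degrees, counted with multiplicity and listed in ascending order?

1, 1, 1, 1, 2

Write f(s) = s⁶ + s⁵ + s⁴ - s².
Roots in Z/3Z: f(0) = 0 → root; f(1) = 2; f(2) = 0 → root.
Linear factors from roots: (s), (s + 1).
Complete factorization: f(s) = (s)^2·(s + 1)^2·(s² - s - 1).
Factor degrees with multiplicity: 1 + 1 + 1 + 1 + 2 = 6.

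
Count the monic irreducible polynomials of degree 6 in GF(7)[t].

19544

By the necklace-counting formula, N_7(6) = (1/6) Σ_{d|6} μ(6/d)·7^d.
Divisors of 6: 1, 2, 3, 6; μ(6/d) for each: 1, -1, -1, 1.
Σ = 7^1 − 7^2 − 7^3 + 7^6 = 117264.
N = 117264/6 = 19544.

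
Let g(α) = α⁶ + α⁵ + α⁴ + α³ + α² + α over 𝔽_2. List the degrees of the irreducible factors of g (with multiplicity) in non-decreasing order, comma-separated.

1, 1, 2, 2

Roots in 𝔽_2: g(0) = 0 → root; g(1) = 0 → root.
Linear factors from roots: (α), (α + 1).
Complete factorization: g(α) = (α)·(α + 1)·(α² + α + 1)^2.
Factor degrees with multiplicity: 1 + 1 + 2 + 2 = 6.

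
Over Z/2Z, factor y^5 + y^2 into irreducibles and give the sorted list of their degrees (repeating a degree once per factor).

Write f(y) = y^5 + y^2.
Roots in Z/2Z: f(0) = 0 → root; f(1) = 0 → root.
Linear factors from roots: (y), (y + 1).
Complete factorization: f(y) = (y + 1)·(y)^2·(y^2 + y + 1).
Factor degrees with multiplicity: 1 + 1 + 1 + 2 = 5.

1, 1, 1, 2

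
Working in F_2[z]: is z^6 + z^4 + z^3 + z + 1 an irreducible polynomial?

Yes

Write m(z) = z^6 + z^4 + z^3 + z + 1.
Check for roots in F_2: m(0) = 1; m(1) = 1.
No roots, so no linear factors.
Monic irreducibles of degree 2 over GF(2): z^2 + z + 1.
None of them divide m (all give nonzero remainder).
Monic irreducibles of degree 3 over GF(2): z^3 + z + 1, z^3 + z^2 + 1.
None of them divide m (all give nonzero remainder).
No irreducible factor of degree ≤ 3 exists, so m is irreducible over GF(2).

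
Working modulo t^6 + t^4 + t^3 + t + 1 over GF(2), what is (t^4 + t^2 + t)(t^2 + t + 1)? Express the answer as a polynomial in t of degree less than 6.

Multiply in GF(2)[t]: (t^4 + t^2 + t)·(t^2 + t + 1) = t^6 + t^5 + t.
Reduce using t^6 ≡ t^4 + t^3 + t + 1 (mod t^6 + t^4 + t^3 + t + 1).
Reduced: t^5 + t^4 + t^3 + 1.

t^5 + t^4 + t^3 + 1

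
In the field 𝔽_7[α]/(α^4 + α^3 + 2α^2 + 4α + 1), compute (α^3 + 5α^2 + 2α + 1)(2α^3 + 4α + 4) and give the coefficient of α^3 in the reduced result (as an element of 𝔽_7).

Multiply in 𝔽_7[α]: (α^3 + 5α^2 + 2α + 1)·(2α^3 + 4α + 4) = 2α^6 + 3α^5 + α^4 + 5α^3 + 5α + 4.
Reduce using α^4 ≡ 6α^3 + 5α^2 + 3α + 6 (mod α^4 + α^3 + 2α^2 + 4α + 1).
Reduced: 6α^3 + 2α^2 + 6α + 1.

6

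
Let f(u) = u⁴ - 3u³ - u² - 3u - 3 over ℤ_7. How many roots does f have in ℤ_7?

2

Evaluate at each of the 7 elements of ℤ_7:
f(0) = 4; f(1) = 5; f(2) = 0 → root; f(3) = 0 → root; f(4) = 5; f(5) = 4; f(6) = 3.
Roots: {2, 3}.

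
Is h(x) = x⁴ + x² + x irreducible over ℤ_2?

Check for roots in ℤ_2: h(0) = 0 → root; h(1) = 1.
h(0) = 0, so (x) divides h(x); h is reducible.

No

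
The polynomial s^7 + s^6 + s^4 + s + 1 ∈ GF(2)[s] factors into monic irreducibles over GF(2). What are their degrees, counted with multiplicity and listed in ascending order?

7

Write h(s) = s^7 + s^6 + s^4 + s + 1.
Roots in GF(2): h(0) = 1; h(1) = 1.
Complete factorization: h(s) = (s^7 + s^6 + s^4 + s + 1).
Factor degrees with multiplicity: 7 = 7.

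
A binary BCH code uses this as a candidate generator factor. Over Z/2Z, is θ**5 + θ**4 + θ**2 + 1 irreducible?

No

Write h(θ) = θ**5 + θ**4 + θ**2 + 1.
Check for roots in Z/2Z: h(0) = 1; h(1) = 0 → root.
h(1) = 0, so (θ − 1) divides h(θ); h is reducible.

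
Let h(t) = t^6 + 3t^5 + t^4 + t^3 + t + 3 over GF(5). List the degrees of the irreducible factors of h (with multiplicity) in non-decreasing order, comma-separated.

Roots in GF(5): h(0) = 3; h(1) = 0 → root; h(2) = 4; h(3) = 2; h(4) = 0 → root.
Linear factors from roots: (t + 4), (t + 1).
Complete factorization: h(t) = (t + 1)·(t + 4)·(t^2 + 3)·(t^2 + 3t + 4).
Factor degrees with multiplicity: 1 + 1 + 2 + 2 = 6.

1, 1, 2, 2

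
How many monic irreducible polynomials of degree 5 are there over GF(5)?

624

Gauss's count: N_{5}(5) = (1/5) Σ_{d|5} μ(5/d)·5^d.
Divisors of 5: 1, 5; μ(5/d) for each: -1, 1.
Σ = − 5^1 + 5^5 = 3120.
N = 3120/5 = 624.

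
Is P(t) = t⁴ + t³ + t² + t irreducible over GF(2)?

No

Check for roots in GF(2): P(0) = 0 → root; P(1) = 0 → root.
P(0) = 0, so (t) divides P(t); P is reducible.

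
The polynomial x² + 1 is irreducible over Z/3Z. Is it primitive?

No

Write f(x) = x² + 1.
|GF(3^2)^×| = 3^2 − 1 = 8. Prime factorization: 8 = 2^3.
f is primitive ⇔ x has order 8 in GF(3)[x]/(f), i.e. x^(8/q) ≠ 1 for each prime q | 8.
x^(4) mod f = 1
Since x^(4) = 1, the order of x divides 4 < 8; not primitive.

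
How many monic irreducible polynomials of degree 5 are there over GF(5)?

x^(5^5) − x is the product of all monic irreducibles of degree dividing 5; Möbius inversion gives N = (1/5) Σ μ(5/d)·5^d.
Divisors of 5: 1, 5; μ(5/d) for each: -1, 1.
Σ = − 5^1 + 5^5 = 3120.
N = 3120/5 = 624.

624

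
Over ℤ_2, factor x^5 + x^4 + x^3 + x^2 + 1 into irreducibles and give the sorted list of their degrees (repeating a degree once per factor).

5

Write f(x) = x^5 + x^4 + x^3 + x^2 + 1.
Roots in ℤ_2: f(0) = 1; f(1) = 1.
Complete factorization: f(x) = (x^5 + x^4 + x^3 + x^2 + 1).
Factor degrees with multiplicity: 5 = 5.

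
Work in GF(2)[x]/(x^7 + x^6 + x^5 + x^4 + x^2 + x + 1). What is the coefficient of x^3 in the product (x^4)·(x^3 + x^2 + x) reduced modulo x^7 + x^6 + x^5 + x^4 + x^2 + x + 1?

0

Multiply in GF(2)[x]: (x^4)·(x^3 + x^2 + x) = x^7 + x^6 + x^5.
Reduce using x^7 ≡ x^6 + x^5 + x^4 + x^2 + x + 1 (mod x^7 + x^6 + x^5 + x^4 + x^2 + x + 1).
Reduced: x^4 + x^2 + x + 1.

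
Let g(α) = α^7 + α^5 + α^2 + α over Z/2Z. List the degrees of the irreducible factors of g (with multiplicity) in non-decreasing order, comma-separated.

1, 1, 2, 3

Roots in Z/2Z: g(0) = 0 → root; g(1) = 0 → root.
Linear factors from roots: (α), (α + 1).
Complete factorization: g(α) = (α)·(α + 1)·(α^2 + α + 1)·(α^3 + α + 1).
Factor degrees with multiplicity: 1 + 1 + 2 + 3 = 7.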